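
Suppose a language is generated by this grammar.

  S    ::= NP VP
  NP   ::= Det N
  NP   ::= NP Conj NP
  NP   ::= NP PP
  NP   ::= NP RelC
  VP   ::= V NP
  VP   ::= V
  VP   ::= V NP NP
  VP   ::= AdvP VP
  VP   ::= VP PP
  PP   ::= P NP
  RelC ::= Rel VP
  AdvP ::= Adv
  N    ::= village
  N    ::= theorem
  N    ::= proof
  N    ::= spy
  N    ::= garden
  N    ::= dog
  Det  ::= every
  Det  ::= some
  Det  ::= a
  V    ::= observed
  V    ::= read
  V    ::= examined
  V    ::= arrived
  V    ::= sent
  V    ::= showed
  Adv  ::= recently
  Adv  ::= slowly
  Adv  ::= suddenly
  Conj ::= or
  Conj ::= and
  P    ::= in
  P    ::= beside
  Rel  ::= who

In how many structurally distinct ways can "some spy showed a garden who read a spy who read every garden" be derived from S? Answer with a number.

Two of the 6 distinct bracketings:
[S [NP [Det some] [N spy]] [VP [V showed] [NP [NP [Det a] [N garden]] [RelC [Rel who] [VP [V read] [NP [NP [Det a] [N spy]] [RelC [Rel who] [VP [V read] [NP [Det every] [N garden]]]]]]]]]]
[S [NP [Det some] [N spy]] [VP [V showed] [NP [NP [Det a] [N garden]] [RelC [Rel who] [VP [V read] [NP [NP [Det a] [N spy]] [RelC [Rel who] [VP [V read]]]] [NP [Det every] [N garden]]]]]]]
The difference turns on whether VP → V is used at the relevant span, versus an alternative expansion of VP.

6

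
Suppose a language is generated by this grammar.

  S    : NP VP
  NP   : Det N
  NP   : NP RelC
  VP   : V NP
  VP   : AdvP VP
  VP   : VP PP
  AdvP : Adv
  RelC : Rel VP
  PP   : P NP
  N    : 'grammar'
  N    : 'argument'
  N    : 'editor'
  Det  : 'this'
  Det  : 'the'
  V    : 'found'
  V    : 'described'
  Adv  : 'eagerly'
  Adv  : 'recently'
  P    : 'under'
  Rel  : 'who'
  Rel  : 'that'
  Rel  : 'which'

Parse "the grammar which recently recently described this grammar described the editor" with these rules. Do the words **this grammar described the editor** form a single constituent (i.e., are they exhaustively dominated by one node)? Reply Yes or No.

No

[S [NP [NP [Det the] [N grammar]] [RelC [Rel which] [VP [AdvP [Adv recently]] [VP [AdvP [Adv recently]] [VP [V described] [NP [Det this] [N grammar]]]]]]] [VP [V described] [NP [Det the] [N editor]]]]
The smallest constituent containing 'this grammar described the editor' is the S spanning 'the grammar which recently recently described this grammar described the editor'; no single node in the tree dominates exactly the given words.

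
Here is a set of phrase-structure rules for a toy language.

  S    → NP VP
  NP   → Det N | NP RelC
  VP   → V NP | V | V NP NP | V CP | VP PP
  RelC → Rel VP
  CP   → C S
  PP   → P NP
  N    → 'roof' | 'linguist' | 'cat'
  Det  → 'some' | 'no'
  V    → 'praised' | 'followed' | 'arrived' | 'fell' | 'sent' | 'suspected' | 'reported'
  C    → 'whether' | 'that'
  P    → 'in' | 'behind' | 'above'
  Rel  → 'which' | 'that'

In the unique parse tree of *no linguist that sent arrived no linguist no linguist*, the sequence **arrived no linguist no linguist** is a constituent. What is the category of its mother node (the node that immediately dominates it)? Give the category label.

S

S
  NP
    NP
      Det: no
      N: linguist
    RelC
      Rel: that
      VP
        V: sent
  VP
    V: arrived
    NP
      Det: no
      N: linguist
    NP
      Det: no
      N: linguist
The span 'arrived no linguist no linguist' is the VP node built by VP → V NP NP.
Its mother is the S built by S → NP VP.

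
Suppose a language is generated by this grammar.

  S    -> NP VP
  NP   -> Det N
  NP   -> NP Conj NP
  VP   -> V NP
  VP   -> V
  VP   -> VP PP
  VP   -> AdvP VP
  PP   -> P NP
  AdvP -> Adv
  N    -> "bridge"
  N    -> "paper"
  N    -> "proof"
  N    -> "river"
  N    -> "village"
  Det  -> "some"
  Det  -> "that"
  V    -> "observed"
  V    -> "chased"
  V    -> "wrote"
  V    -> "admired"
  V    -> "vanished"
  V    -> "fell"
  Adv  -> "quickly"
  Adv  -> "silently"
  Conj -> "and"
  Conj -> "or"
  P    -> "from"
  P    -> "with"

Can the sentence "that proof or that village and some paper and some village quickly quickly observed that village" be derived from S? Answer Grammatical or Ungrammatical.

[S [NP [NP [Det that] [N proof]] [Conj or] [NP [NP [Det that] [N village]] [Conj and] [NP [NP [Det some] [N paper]] [Conj and] [NP [Det some] [N village]]]]] [VP [AdvP [Adv quickly]] [VP [AdvP [Adv quickly]] [VP [V observed] [NP [Det that] [N village]]]]]]
Each bracket corresponds to one application of a listed rule, so the string is derivable from S.

Grammatical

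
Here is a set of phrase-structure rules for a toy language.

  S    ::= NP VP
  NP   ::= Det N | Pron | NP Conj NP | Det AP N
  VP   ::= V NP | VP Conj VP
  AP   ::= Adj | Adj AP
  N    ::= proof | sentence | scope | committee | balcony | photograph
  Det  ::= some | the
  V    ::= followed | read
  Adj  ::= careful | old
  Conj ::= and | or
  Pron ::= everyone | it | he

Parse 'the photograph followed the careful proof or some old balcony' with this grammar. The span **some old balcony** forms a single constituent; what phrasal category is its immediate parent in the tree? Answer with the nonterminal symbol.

NP

[S [NP [Det the] [N photograph]] [VP [V followed] [NP [NP [Det the] [AP [Adj careful]] [N proof]] [Conj or] [NP [Det some] [AP [Adj old]] [N balcony]]]]]
The span 'some old balcony' is the NP node built by NP → Det AP N.
Its mother is the NP built by NP → NP Conj NP.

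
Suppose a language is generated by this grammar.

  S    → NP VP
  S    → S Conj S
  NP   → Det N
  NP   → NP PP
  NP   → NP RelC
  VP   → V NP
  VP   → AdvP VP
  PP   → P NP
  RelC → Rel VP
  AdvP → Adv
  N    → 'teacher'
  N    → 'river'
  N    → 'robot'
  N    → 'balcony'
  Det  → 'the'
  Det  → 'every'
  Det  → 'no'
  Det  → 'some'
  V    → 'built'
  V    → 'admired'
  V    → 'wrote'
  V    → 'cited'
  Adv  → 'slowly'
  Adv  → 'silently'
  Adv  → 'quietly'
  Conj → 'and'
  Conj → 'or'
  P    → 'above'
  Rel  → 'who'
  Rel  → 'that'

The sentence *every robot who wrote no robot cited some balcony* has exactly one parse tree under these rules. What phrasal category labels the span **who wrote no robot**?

S
  NP
    NP
      Det: every
      N: robot
    RelC
      Rel: who
      VP
        V: wrote
        NP
          Det: no
          N: robot
  VP
    V: cited
    NP
      Det: some
      N: balcony
The span 'who wrote no robot' is the RelC node built by RelC → Rel VP.

RelC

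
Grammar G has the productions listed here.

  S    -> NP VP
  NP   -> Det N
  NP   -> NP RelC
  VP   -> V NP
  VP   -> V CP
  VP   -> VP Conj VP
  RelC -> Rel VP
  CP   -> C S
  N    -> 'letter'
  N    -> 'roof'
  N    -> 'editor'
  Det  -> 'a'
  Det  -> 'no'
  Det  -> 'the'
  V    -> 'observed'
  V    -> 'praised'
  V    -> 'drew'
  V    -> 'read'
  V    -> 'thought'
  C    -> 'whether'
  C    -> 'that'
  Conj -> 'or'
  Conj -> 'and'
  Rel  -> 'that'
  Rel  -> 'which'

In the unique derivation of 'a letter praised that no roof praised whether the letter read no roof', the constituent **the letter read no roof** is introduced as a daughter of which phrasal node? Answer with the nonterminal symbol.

CP

S
  NP
    Det: a
    N: letter
  VP
    V: praised
    CP
      C: that
      S
        NP
          Det: no
          N: roof
        VP
          V: praised
          CP
            C: whether
            S
              NP
                Det: the
                N: letter
              VP
                V: read
                NP
                  Det: no
                  N: roof
The span 'the letter read no roof' is the S node built by S → NP VP.
Its mother is the CP built by CP → C S.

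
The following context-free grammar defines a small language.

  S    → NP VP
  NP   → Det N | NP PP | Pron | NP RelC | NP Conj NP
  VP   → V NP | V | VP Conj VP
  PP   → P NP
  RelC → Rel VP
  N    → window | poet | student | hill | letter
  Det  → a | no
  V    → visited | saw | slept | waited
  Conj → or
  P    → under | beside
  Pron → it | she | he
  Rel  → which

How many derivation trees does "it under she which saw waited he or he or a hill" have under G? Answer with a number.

4

Two of the 4 distinct bracketings:
[S [NP [NP [Pron it]] [PP [P under] [NP [NP [Pron she]] [RelC [Rel which] [VP [V saw]]]]]] [VP [V waited] [NP [NP [Pron he]] [Conj or] [NP [NP [Pron he]] [Conj or] [NP [Det a] [N hill]]]]]]
[S [NP [NP [Pron it]] [PP [P under] [NP [NP [Pron she]] [RelC [Rel which] [VP [V saw]]]]]] [VP [V waited] [NP [NP [NP [Pron he]] [Conj or] [NP [Pron he]]] [Conj or] [NP [Det a] [N hill]]]]]
The trees differ in how a recursive rule is bracketed over the same span.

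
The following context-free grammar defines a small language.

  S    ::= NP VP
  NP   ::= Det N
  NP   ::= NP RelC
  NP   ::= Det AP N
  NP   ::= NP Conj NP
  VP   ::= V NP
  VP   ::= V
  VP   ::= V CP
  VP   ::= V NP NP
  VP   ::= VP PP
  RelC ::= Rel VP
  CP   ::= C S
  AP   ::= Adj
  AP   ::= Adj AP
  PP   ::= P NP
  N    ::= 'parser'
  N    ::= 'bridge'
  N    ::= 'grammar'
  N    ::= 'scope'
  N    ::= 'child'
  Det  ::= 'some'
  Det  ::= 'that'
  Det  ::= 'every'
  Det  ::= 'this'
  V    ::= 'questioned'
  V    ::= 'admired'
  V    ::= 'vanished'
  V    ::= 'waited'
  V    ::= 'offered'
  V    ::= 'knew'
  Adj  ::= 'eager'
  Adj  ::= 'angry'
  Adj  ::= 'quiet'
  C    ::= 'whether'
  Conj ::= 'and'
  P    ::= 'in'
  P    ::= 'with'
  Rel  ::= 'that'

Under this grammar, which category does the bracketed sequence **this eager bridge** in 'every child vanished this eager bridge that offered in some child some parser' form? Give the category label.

[S [NP [Det every] [N child]] [VP [V vanished] [NP [NP [Det this] [AP [Adj eager]] [N bridge]] [RelC [Rel that] [VP [VP [V offered]] [PP [P in] [NP [Det some] [N child]]]]]] [NP [Det some] [N parser]]]]
The span 'this eager bridge' is the NP node built by NP → Det AP N.

NP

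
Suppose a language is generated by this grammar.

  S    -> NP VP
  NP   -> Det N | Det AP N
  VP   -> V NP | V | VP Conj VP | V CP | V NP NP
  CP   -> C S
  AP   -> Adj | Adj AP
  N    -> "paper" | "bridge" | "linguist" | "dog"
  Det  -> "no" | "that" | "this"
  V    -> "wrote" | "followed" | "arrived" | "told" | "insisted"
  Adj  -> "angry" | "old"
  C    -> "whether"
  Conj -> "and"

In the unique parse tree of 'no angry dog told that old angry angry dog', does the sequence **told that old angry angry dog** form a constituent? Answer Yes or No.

Yes

[S [NP [Det no] [AP [Adj angry]] [N dog]] [VP [V told] [NP [Det that] [AP [Adj old] [AP [Adj angry] [AP [Adj angry]]]] [N dog]]]]
The words 'told that old angry angry dog' are exhaustively dominated by a single VP node (built by VP → V NP), so they form a constituent.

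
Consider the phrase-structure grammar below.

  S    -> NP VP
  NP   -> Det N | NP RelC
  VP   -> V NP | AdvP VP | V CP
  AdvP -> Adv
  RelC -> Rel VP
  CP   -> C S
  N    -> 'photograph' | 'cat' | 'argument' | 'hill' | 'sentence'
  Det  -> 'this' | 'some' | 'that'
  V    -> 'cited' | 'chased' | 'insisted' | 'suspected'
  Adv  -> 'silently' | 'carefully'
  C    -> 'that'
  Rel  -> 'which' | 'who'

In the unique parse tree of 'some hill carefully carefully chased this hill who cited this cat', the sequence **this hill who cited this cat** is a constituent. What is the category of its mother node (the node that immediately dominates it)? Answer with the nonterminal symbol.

VP

[S [NP [Det some] [N hill]] [VP [AdvP [Adv carefully]] [VP [AdvP [Adv carefully]] [VP [V chased] [NP [NP [Det this] [N hill]] [RelC [Rel who] [VP [V cited] [NP [Det this] [N cat]]]]]]]]]
The span 'this hill who cited this cat' is the NP node built by NP → NP RelC.
Its mother is the VP built by VP → V NP.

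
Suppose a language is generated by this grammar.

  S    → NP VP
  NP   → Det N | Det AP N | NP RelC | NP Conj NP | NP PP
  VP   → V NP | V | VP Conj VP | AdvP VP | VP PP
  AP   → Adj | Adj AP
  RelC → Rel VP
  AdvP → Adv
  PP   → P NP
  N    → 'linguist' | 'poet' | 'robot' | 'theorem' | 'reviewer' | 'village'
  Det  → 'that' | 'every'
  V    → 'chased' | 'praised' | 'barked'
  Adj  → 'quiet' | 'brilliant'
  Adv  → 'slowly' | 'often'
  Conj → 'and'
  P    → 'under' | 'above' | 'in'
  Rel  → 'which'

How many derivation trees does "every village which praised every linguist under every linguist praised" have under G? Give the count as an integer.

3

Two of the 3 distinct bracketings:
[S [NP [NP [Det every] [N village]] [RelC [Rel which] [VP [V praised] [NP [NP [Det every] [N linguist]] [PP [P under] [NP [Det every] [N linguist]]]]]]] [VP [V praised]]]
[S [NP [NP [Det every] [N village]] [RelC [Rel which] [VP [VP [V praised] [NP [Det every] [N linguist]]] [PP [P under] [NP [Det every] [N linguist]]]]]] [VP [V praised]]]
The difference turns on whether NP → NP PP is used at the relevant span, versus an alternative expansion of NP.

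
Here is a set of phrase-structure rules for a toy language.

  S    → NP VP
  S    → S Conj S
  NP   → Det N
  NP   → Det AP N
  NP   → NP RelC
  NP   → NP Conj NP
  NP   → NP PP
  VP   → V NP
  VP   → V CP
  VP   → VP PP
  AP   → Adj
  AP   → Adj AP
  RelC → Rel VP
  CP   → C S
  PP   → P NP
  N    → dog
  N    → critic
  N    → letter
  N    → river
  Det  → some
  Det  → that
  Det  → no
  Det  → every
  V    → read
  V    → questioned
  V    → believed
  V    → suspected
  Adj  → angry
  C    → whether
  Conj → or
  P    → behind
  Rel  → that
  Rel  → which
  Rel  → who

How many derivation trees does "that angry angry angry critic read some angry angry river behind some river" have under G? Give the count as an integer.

2

The two bracketings:
[S [NP [Det that] [AP [Adj angry] [AP [Adj angry] [AP [Adj angry]]]] [N critic]] [VP [V read] [NP [NP [Det some] [AP [Adj angry] [AP [Adj angry]]] [N river]] [PP [P behind] [NP [Det some] [N river]]]]]]
[S [NP [Det that] [AP [Adj angry] [AP [Adj angry] [AP [Adj angry]]]] [N critic]] [VP [VP [V read] [NP [Det some] [AP [Adj angry] [AP [Adj angry]]] [N river]]] [PP [P behind] [NP [Det some] [N river]]]]]
The difference turns on whether NP → NP PP is used at the relevant span, versus an alternative expansion of NP.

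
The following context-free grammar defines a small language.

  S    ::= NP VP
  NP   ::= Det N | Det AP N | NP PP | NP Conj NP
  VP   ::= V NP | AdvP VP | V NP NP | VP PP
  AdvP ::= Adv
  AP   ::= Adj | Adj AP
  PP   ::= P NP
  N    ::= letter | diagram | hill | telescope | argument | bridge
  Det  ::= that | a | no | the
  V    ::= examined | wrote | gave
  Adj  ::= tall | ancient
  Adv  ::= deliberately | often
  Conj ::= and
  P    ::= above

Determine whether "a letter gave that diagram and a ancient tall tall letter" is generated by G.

Grammatical

S
  NP
    Det: a
    N: letter
  VP
    V: gave
    NP
      NP
        Det: that
        N: diagram
      Conj: and
      NP
        Det: a
        AP
          Adj: ancient
          AP
            Adj: tall
            AP
              Adj: tall
        N: letter
Every word is introduced by a lexical rule and the phrasal rules combine the resulting categories into a single S.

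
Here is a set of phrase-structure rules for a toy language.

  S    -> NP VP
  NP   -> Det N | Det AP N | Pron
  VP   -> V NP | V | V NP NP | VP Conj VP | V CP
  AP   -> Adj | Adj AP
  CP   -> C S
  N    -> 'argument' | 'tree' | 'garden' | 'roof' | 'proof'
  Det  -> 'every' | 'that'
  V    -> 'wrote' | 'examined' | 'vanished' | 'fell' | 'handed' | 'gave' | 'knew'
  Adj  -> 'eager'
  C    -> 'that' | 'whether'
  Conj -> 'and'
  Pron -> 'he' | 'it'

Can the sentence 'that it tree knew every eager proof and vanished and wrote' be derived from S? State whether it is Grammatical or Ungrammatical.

Ungrammatical

A Pron word can never sit immediately before an N word in any string this grammar generates, so the substring 'it tree' rules out a derivation.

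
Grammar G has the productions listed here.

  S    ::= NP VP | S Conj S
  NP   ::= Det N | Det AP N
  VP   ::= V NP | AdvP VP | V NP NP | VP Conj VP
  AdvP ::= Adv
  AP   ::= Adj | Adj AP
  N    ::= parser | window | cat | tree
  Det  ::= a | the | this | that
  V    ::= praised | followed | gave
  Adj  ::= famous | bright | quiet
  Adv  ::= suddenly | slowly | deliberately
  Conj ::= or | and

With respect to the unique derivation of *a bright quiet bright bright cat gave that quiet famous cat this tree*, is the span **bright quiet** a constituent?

No

[S [NP [Det a] [AP [Adj bright] [AP [Adj quiet] [AP [Adj bright] [AP [Adj bright]]]]] [N cat]] [VP [V gave] [NP [Det that] [AP [Adj quiet] [AP [Adj famous]]] [N cat]] [NP [Det this] [N tree]]]]
The smallest constituent containing 'bright quiet' is the AP spanning 'bright quiet bright bright'; no single node in the tree dominates exactly the given words.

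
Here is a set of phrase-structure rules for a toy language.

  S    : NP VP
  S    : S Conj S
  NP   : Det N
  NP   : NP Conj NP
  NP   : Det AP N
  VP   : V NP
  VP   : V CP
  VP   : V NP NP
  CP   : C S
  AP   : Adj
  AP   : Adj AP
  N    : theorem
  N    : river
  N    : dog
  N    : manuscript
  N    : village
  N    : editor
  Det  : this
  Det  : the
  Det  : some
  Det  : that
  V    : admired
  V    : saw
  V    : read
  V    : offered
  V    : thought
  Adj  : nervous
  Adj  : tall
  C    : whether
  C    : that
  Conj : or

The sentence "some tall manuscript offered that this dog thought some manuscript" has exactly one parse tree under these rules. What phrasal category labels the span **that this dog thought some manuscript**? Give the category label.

[S [NP [Det some] [AP [Adj tall]] [N manuscript]] [VP [V offered] [CP [C that] [S [NP [Det this] [N dog]] [VP [V thought] [NP [Det some] [N manuscript]]]]]]]
The span 'that this dog thought some manuscript' is the CP node built by CP → C S.

CP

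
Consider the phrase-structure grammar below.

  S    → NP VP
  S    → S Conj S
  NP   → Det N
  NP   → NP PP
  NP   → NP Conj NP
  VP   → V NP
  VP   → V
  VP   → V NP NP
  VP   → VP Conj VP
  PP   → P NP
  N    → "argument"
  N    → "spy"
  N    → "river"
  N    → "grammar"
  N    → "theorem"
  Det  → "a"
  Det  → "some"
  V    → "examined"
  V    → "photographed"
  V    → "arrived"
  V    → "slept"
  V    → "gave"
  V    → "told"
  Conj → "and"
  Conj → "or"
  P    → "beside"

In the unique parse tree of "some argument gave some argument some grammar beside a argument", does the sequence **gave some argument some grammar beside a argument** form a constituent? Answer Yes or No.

[S [NP [Det some] [N argument]] [VP [V gave] [NP [Det some] [N argument]] [NP [NP [Det some] [N grammar]] [PP [P beside] [NP [Det a] [N argument]]]]]]
The words 'gave some argument some grammar beside a argument' are exhaustively dominated by a single VP node (built by VP → V NP NP), so they form a constituent.

Yes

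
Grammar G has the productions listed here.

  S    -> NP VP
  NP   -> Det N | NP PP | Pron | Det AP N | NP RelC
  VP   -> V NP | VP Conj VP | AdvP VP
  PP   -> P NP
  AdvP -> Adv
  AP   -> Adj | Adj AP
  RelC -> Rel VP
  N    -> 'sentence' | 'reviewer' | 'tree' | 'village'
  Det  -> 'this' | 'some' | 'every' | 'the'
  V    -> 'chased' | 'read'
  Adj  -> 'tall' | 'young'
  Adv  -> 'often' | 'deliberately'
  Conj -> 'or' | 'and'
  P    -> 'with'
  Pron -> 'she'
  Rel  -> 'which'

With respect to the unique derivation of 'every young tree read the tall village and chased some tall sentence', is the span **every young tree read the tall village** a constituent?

[S [NP [Det every] [AP [Adj young]] [N tree]] [VP [VP [V read] [NP [Det the] [AP [Adj tall]] [N village]]] [Conj and] [VP [V chased] [NP [Det some] [AP [Adj tall]] [N sentence]]]]]
The smallest constituent containing 'every young tree read the tall village' is the S spanning 'every young tree read the tall village and chased some tall sentence'; no single node in the tree dominates exactly the given words.

No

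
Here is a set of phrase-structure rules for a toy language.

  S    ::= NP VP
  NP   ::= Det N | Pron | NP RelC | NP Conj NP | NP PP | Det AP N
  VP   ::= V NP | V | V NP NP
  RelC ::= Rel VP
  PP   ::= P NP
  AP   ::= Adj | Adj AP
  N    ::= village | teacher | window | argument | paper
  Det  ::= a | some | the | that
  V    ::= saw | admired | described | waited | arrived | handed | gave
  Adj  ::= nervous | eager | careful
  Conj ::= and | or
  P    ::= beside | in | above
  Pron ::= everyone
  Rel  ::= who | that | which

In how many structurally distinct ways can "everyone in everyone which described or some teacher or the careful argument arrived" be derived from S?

7

Two of the 7 distinct bracketings:
[S [NP [NP [NP [NP [Pron everyone]] [PP [P in] [NP [Pron everyone]]]] [RelC [Rel which] [VP [V described]]]] [Conj or] [NP [NP [Det some] [N teacher]] [Conj or] [NP [Det the] [AP [Adj careful]] [N argument]]]] [VP [V arrived]]]
[S [NP [NP [NP [Pron everyone]] [PP [P in] [NP [NP [Pron everyone]] [RelC [Rel which] [VP [V described]]]]]] [Conj or] [NP [NP [Det some] [N teacher]] [Conj or] [NP [Det the] [AP [Adj careful]] [N argument]]]] [VP [V arrived]]]
The trees differ in how a recursive rule is bracketed over the same span.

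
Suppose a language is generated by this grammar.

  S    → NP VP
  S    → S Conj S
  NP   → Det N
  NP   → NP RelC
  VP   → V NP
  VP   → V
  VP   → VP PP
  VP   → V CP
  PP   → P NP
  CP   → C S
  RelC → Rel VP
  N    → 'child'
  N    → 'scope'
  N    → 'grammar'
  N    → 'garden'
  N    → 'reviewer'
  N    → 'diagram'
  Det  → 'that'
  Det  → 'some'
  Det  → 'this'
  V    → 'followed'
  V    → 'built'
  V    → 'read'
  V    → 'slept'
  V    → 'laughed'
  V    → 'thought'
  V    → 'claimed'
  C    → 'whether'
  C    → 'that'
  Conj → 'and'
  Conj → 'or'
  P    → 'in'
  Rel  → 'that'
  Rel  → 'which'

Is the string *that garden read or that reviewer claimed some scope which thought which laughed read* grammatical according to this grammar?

Ungrammatical

For S → NP VP, the only prefix that parses as NP is 'that garden', but the remainder 'read or that reviewer claimed some scope which thought which laughed read' is not a VP under these rules. The alternative S rule S → S Conj S likewise has no satisfying split.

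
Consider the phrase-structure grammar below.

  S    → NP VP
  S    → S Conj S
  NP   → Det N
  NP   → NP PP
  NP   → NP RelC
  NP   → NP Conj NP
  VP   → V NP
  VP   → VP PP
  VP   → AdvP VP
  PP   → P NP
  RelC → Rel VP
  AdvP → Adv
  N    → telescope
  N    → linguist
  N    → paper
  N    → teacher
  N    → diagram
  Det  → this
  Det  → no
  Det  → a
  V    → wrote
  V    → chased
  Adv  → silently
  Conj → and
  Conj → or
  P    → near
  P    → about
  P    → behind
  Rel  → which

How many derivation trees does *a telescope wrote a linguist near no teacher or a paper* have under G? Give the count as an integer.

3

Two of the 3 distinct bracketings:
[S [NP [Det a] [N telescope]] [VP [V wrote] [NP [NP [Det a] [N linguist]] [PP [P near] [NP [NP [Det no] [N teacher]] [Conj or] [NP [Det a] [N paper]]]]]]]
[S [NP [Det a] [N telescope]] [VP [V wrote] [NP [NP [NP [Det a] [N linguist]] [PP [P near] [NP [Det no] [N teacher]]]] [Conj or] [NP [Det a] [N paper]]]]]
The trees differ in how a recursive rule is bracketed over the same span.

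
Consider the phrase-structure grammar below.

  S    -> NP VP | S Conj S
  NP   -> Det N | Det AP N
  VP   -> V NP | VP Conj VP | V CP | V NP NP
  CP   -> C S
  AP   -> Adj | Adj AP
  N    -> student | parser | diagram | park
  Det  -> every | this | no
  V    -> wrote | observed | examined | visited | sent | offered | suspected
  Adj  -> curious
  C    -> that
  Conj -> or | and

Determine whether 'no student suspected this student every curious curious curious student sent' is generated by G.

Ungrammatical

For S → NP VP, the only prefix that parses as NP is 'no student', but the remainder 'suspected this student every curious curious curious student sent' is not a VP under these rules. The alternative S rule S → S Conj S likewise has no satisfying split.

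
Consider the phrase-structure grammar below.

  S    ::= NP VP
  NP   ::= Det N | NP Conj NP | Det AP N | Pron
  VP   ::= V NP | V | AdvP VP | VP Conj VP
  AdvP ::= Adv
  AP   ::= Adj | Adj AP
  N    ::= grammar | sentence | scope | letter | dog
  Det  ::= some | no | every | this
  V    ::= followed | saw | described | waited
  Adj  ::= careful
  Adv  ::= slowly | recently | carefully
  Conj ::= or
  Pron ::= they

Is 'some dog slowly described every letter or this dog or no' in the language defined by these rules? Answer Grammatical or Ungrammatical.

Ungrammatical

For S → NP VP, the only prefix that parses as NP is 'some dog', but the remainder 'slowly described every letter or this dog or no' is not a VP under these rules.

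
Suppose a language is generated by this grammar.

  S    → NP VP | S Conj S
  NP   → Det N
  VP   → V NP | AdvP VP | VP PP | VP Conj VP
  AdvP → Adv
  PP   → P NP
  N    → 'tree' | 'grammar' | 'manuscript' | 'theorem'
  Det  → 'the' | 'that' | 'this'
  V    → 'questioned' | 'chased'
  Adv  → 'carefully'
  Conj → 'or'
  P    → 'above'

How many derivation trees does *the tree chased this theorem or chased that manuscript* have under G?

[S [NP [Det the] [N tree]] [VP [VP [V chased] [NP [Det this] [N theorem]]] [Conj or] [VP [V chased] [NP [Det that] [N manuscript]]]]]
No rule offers an alternative attachment or grouping for any span, so this is the only derivation.

1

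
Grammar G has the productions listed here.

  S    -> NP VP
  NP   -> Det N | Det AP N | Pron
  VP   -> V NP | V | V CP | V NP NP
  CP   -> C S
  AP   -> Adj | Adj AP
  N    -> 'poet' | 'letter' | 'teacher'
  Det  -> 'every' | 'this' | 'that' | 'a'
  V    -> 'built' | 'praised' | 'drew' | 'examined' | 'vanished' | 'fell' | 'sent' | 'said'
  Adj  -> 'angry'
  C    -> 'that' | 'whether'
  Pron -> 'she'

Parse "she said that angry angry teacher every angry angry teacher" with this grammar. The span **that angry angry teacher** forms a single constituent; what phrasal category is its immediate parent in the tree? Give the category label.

VP

S
  NP
    Pron: she
  VP
    V: said
    NP
      Det: that
      AP
        Adj: angry
        AP
          Adj: angry
      N: teacher
    NP
      Det: every
      AP
        Adj: angry
        AP
          Adj: angry
      N: teacher
The span 'that angry angry teacher' is the NP node built by NP → Det AP N.
Its mother is the VP built by VP → V NP NP.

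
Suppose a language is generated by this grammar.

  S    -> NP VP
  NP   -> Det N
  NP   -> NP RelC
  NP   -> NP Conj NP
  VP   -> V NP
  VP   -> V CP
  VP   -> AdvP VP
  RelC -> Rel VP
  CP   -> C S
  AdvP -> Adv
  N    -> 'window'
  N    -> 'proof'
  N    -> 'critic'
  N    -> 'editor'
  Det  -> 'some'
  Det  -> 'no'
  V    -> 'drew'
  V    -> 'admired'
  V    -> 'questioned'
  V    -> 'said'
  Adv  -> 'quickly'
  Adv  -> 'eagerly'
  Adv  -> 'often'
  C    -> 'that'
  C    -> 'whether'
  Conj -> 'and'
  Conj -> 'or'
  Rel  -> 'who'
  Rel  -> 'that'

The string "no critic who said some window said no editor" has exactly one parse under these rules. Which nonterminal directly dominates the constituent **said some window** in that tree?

RelC

S
  NP
    NP
      Det: no
      N: critic
    RelC
      Rel: who
      VP
        V: said
        NP
          Det: some
          N: window
  VP
    V: said
    NP
      Det: no
      N: editor
The span 'said some window' is the VP node built by VP → V NP.
Its mother is the RelC built by RelC → Rel VP.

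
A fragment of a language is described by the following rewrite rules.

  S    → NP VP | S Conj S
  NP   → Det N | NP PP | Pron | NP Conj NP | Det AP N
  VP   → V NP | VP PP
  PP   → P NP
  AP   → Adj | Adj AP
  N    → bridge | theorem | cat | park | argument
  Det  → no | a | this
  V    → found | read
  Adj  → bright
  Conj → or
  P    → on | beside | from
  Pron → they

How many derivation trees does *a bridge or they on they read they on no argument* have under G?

4

Two of the 4 distinct bracketings:
[S [NP [NP [NP [Det a] [N bridge]] [Conj or] [NP [Pron they]]] [PP [P on] [NP [Pron they]]]] [VP [V read] [NP [NP [Pron they]] [PP [P on] [NP [Det no] [N argument]]]]]]
[S [NP [NP [NP [Det a] [N bridge]] [Conj or] [NP [Pron they]]] [PP [P on] [NP [Pron they]]]] [VP [VP [V read] [NP [Pron they]]] [PP [P on] [NP [Det no] [N argument]]]]]
The difference turns on whether VP → VP PP is used at the relevant span, versus an alternative expansion of VP.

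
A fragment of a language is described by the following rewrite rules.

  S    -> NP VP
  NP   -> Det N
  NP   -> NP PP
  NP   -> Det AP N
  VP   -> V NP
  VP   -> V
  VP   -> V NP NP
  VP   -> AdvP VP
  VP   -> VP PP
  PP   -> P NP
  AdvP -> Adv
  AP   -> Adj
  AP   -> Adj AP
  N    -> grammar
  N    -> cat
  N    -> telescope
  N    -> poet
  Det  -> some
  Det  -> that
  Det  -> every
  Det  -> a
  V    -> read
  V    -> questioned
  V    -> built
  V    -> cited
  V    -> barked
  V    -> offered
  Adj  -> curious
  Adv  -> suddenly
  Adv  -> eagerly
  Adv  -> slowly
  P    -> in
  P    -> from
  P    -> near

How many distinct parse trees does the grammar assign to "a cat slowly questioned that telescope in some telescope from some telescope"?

Two of the 9 distinct bracketings:
[S [NP [Det a] [N cat]] [VP [AdvP [Adv slowly]] [VP [V questioned] [NP [NP [Det that] [N telescope]] [PP [P in] [NP [NP [Det some] [N telescope]] [PP [P from] [NP [Det some] [N telescope]]]]]]]]]
[S [NP [Det a] [N cat]] [VP [AdvP [Adv slowly]] [VP [V questioned] [NP [NP [NP [Det that] [N telescope]] [PP [P in] [NP [Det some] [N telescope]]]] [PP [P from] [NP [Det some] [N telescope]]]]]]]
The trees differ in how a recursive rule is bracketed over the same span.

9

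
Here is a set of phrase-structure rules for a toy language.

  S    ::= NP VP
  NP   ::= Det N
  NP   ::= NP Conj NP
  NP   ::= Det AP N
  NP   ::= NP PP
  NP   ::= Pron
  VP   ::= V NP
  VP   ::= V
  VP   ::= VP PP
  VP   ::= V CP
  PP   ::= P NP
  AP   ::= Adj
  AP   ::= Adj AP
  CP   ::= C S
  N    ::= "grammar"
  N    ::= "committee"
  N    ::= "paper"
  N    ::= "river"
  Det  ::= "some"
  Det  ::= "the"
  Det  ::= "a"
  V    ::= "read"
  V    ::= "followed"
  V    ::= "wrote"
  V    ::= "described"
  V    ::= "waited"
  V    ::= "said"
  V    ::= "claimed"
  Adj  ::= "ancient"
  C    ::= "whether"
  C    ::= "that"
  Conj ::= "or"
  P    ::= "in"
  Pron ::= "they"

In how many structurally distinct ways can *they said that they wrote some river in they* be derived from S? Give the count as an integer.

3

Two of the 3 distinct bracketings:
[S [NP [Pron they]] [VP [VP [V said] [CP [C that] [S [NP [Pron they]] [VP [V wrote] [NP [Det some] [N river]]]]]] [PP [P in] [NP [Pron they]]]]]
[S [NP [Pron they]] [VP [V said] [CP [C that] [S [NP [Pron they]] [VP [V wrote] [NP [NP [Det some] [N river]] [PP [P in] [NP [Pron they]]]]]]]]]
The difference turns on whether NP → NP PP is used at the relevant span, versus an alternative expansion of NP.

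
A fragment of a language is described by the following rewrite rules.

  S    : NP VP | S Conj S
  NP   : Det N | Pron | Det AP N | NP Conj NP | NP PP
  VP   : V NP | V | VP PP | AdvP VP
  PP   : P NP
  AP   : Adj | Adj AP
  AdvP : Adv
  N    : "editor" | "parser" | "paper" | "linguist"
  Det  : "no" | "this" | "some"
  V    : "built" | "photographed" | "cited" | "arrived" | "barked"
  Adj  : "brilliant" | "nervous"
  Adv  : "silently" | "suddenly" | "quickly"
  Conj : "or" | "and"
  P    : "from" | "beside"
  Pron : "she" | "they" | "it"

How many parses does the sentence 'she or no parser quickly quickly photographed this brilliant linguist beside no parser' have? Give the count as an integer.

Two of the 4 distinct bracketings:
[S [NP [NP [Pron she]] [Conj or] [NP [Det no] [N parser]]] [VP [VP [AdvP [Adv quickly]] [VP [AdvP [Adv quickly]] [VP [V photographed] [NP [Det this] [AP [Adj brilliant]] [N linguist]]]]] [PP [P beside] [NP [Det no] [N parser]]]]]
[S [NP [NP [Pron she]] [Conj or] [NP [Det no] [N parser]]] [VP [AdvP [Adv quickly]] [VP [VP [AdvP [Adv quickly]] [VP [V photographed] [NP [Det this] [AP [Adj brilliant]] [N linguist]]]] [PP [P beside] [NP [Det no] [N parser]]]]]]
The trees differ in how a recursive rule is bracketed over the same span.

4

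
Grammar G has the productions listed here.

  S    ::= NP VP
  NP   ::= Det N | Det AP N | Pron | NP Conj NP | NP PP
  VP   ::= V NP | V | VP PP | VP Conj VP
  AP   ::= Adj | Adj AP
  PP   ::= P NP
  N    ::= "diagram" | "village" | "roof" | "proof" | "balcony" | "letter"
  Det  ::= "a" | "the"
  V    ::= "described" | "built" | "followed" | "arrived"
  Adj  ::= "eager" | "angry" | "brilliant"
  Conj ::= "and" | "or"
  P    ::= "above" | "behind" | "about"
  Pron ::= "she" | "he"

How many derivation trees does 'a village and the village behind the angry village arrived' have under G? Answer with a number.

2

The two bracketings:
[S [NP [NP [Det a] [N village]] [Conj and] [NP [NP [Det the] [N village]] [PP [P behind] [NP [Det the] [AP [Adj angry]] [N village]]]]] [VP [V arrived]]]
[S [NP [NP [NP [Det a] [N village]] [Conj and] [NP [Det the] [N village]]] [PP [P behind] [NP [Det the] [AP [Adj angry]] [N village]]]] [VP [V arrived]]]
The trees differ in how a recursive rule is bracketed over the same span.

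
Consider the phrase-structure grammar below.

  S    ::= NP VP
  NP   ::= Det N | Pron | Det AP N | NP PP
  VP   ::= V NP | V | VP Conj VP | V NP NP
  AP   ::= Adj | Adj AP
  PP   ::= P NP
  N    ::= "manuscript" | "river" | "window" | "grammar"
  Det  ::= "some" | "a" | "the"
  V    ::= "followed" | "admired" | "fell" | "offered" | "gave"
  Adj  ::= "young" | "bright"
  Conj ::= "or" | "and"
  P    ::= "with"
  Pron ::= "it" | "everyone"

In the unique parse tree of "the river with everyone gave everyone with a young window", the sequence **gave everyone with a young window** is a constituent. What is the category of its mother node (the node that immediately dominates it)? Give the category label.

[S [NP [NP [Det the] [N river]] [PP [P with] [NP [Pron everyone]]]] [VP [V gave] [NP [NP [Pron everyone]] [PP [P with] [NP [Det a] [AP [Adj young]] [N window]]]]]]
The span 'gave everyone with a young window' is the VP node built by VP → V NP.
Its mother is the S built by S → NP VP.

S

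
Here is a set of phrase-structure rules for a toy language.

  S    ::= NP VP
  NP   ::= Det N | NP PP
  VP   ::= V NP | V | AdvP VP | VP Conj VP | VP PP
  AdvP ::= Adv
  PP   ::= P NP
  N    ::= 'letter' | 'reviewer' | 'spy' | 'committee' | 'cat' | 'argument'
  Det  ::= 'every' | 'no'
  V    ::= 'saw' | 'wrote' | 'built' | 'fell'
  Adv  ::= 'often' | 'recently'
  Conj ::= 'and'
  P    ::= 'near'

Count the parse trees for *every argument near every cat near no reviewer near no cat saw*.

5

Two of the 5 distinct bracketings:
[S [NP [NP [Det every] [N argument]] [PP [P near] [NP [NP [Det every] [N cat]] [PP [P near] [NP [NP [Det no] [N reviewer]] [PP [P near] [NP [Det no] [N cat]]]]]]]] [VP [V saw]]]
[S [NP [NP [Det every] [N argument]] [PP [P near] [NP [NP [NP [Det every] [N cat]] [PP [P near] [NP [Det no] [N reviewer]]]] [PP [P near] [NP [Det no] [N cat]]]]]] [VP [V saw]]]
The trees differ in how a recursive rule is bracketed over the same span.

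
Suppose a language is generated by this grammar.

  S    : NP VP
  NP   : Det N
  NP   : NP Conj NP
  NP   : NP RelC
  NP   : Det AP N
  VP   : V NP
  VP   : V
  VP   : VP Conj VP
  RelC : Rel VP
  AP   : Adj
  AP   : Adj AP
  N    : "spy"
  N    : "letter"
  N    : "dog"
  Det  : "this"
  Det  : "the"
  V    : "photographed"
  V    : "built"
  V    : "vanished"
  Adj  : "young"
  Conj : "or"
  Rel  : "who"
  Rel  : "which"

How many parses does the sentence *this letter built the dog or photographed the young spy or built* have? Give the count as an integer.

2

The two bracketings:
[S [NP [Det this] [N letter]] [VP [VP [V built] [NP [Det the] [N dog]]] [Conj or] [VP [VP [V photographed] [NP [Det the] [AP [Adj young]] [N spy]]] [Conj or] [VP [V built]]]]]
[S [NP [Det this] [N letter]] [VP [VP [VP [V built] [NP [Det the] [N dog]]] [Conj or] [VP [V photographed] [NP [Det the] [AP [Adj young]] [N spy]]]] [Conj or] [VP [V built]]]]
The trees differ in how a recursive rule is bracketed over the same span.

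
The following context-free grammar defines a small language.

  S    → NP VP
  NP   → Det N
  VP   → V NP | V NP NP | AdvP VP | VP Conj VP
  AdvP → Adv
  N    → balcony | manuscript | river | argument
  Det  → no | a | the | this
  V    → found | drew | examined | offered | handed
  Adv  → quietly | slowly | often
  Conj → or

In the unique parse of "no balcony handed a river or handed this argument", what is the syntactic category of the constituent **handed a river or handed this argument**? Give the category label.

VP

[S [NP [Det no] [N balcony]] [VP [VP [V handed] [NP [Det a] [N river]]] [Conj or] [VP [V handed] [NP [Det this] [N argument]]]]]
The span 'handed a river or handed this argument' is the VP node built by VP → VP Conj VP.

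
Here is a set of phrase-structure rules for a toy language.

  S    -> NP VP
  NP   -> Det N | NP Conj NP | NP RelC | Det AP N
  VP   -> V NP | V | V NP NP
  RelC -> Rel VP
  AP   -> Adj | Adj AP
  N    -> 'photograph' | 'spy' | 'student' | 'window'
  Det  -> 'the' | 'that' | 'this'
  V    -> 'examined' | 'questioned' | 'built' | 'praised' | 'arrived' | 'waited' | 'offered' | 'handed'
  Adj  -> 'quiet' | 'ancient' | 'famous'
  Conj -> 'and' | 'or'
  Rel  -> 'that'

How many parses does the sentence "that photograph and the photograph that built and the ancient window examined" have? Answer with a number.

3

Two of the 3 distinct bracketings:
[S [NP [NP [Det that] [N photograph]] [Conj and] [NP [NP [NP [Det the] [N photograph]] [RelC [Rel that] [VP [V built]]]] [Conj and] [NP [Det the] [AP [Adj ancient]] [N window]]]] [VP [V examined]]]
[S [NP [NP [NP [Det that] [N photograph]] [Conj and] [NP [NP [Det the] [N photograph]] [RelC [Rel that] [VP [V built]]]]] [Conj and] [NP [Det the] [AP [Adj ancient]] [N window]]] [VP [V examined]]]
The trees differ in how a recursive rule is bracketed over the same span.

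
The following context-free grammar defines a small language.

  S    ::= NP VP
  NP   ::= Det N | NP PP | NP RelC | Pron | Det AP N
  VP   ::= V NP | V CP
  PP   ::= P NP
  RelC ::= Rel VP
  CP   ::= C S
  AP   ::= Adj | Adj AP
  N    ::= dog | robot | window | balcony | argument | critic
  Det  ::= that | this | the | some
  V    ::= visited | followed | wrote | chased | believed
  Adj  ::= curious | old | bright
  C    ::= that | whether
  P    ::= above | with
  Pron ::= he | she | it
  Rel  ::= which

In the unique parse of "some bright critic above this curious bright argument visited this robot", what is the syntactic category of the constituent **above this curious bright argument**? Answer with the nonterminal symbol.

[S [NP [NP [Det some] [AP [Adj bright]] [N critic]] [PP [P above] [NP [Det this] [AP [Adj curious] [AP [Adj bright]]] [N argument]]]] [VP [V visited] [NP [Det this] [N robot]]]]
The span 'above this curious bright argument' is the PP node built by PP → P NP.

PP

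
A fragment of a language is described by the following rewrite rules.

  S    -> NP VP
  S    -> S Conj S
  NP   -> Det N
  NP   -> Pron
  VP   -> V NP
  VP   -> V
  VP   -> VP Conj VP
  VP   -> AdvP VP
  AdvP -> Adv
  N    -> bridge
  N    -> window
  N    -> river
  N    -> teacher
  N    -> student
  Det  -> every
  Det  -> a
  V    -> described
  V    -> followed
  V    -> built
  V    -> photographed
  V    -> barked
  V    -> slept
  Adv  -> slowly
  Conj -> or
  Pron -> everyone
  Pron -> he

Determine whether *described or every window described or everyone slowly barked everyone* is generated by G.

For S → NP VP, no prefix of the string parses as an NP. The alternative S rule S → S Conj S likewise has no satisfying split.

Ungrammatical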